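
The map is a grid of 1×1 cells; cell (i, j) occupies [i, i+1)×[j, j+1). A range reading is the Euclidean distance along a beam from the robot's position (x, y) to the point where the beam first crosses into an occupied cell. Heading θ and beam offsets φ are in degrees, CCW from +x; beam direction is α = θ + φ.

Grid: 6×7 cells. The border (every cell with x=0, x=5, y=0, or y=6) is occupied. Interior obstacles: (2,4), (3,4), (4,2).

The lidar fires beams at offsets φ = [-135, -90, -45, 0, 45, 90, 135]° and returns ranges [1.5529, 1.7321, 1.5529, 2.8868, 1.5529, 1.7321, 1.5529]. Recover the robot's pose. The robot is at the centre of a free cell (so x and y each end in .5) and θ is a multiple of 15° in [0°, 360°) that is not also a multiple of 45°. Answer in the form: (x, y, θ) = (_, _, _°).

Candidates: 17 free-cell centres × 16 headings = 272 poses. Raycast each; keep the one whose scan matches to 4 dp.
  (2.5, 5.5, 165°): beam 1 = 1.0000 ≠ 1.5529 ✗
  (1.5, 1.5, 105°): beam 1 = 1.0000 ≠ 1.5529 ✗
  (1.5, 2.5, 30°): beam 3 = 3.6235 ≠ 1.5529 ✗
  (2.5, 3.5, 240°): beam 1 = 0.5176 ≠ 1.5529 ✗
  …
  (2.5, 2.5, 330°): r_1=1.5529, r_2=1.7321, r_3=1.5529, r_4=2.8868, r_5=1.5529, r_6=1.7321, r_7=1.5529 — all match ✓
Unique over the lattice → pose = (2.5, 2.5, 330°).

(x, y, θ) = (2.5, 2.5, 330°)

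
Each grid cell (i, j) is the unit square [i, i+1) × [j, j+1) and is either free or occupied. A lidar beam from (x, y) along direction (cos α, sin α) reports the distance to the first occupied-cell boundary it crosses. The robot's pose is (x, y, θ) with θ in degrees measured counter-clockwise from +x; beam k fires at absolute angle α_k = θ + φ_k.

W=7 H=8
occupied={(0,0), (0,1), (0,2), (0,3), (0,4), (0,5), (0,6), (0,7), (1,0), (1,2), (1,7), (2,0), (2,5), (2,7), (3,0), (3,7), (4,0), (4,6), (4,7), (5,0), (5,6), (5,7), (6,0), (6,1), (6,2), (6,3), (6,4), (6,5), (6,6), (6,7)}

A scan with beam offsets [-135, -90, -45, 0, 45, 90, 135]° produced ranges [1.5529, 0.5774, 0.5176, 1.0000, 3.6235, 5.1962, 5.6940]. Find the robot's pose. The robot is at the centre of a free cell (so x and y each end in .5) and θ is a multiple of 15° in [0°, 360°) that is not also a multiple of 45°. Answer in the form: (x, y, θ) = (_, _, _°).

Enumerate (i+0.5, j+0.5, θ) over the 26 free cells and 16 admissible headings. For each, cast all 7 beams and compare to the given ranges.
  (4.5, 3.5, 210°): beam 1 = 2.5882 ≠ 1.5529 ✗
  (3.5, 2.5, 15°): beam 1 = 1.7321 ≠ 1.5529 ✗
  (3.5, 1.5, 105°): beam 1 = 1.0000 ≠ 1.5529 ✗
  (5.5, 3.5, 150°): beam 1 = 0.5176 ≠ 1.5529 ✗
  (4.5, 1.5, 330°): beam 1 = 1.9319 ≠ 1.5529 ✗
  …
  (2.5, 1.5, 330°): r_1=1.5529, r_2=0.5774, r_3=0.5176, r_4=1.0000, r_5=3.6235, r_6=5.1962, r_7=5.6940 — all match ✓
Unique over the lattice → pose = (2.5, 1.5, 330°).

(x, y, θ) = (2.5, 1.5, 330°)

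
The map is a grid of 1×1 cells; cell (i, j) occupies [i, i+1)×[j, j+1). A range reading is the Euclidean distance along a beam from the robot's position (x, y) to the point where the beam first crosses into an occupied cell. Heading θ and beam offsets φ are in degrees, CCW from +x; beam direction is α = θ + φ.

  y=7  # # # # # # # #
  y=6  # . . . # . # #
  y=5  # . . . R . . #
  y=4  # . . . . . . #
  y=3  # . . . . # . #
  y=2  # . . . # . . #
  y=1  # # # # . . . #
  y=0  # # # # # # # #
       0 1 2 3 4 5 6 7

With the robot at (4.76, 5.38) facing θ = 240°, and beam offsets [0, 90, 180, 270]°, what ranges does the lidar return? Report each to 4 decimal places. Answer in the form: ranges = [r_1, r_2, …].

beam 1: φ=0°, α=240°
  d=(-0.5000,-0.8660)  start (4,5)  tX=1.5200 tY=0.4388  stride 1/|dx|=2.0000 1/|dy|=1.1547
    cross y-line → (4,4), t=0.4388
    cross x-line → (3,4), t=1.5200
    cross y-line → (3,3), t=1.5935
    cross y-line → (3,2), t=2.7482
    cross x-line → (2,2), t=3.5200
    cross y-line → (2,1), t=3.9029 (wall)
  → r_1 = 3.9029
beam 2: φ=90°, α=330°
  d=(0.8660,-0.5000)  start (4,5)  tX=0.2771 tY=0.7600  stride 1/|dx|=1.1547 1/|dy|=2.0000
    cross x-line → (5,5), t=0.2771
    cross y-line → (5,4), t=0.7600
    cross x-line → (6,4), t=1.4318
    cross x-line → (7,4), t=2.5865 (wall)
  → r_2 = 2.5865
beam 3: φ=180°, α=60°
  d=(0.5000,0.8660)  start (4,5)  tX=0.4800 tY=0.7159  stride 1/|dx|=2.0000 1/|dy|=1.1547
    cross x-line → (5,5), t=0.4800
    cross y-line → (5,6), t=0.7159
    cross y-line → (5,7), t=1.8706 (wall)
  → r_3 = 1.8706
beam 4: φ=270°, α=150°
  d=(-0.8660,0.5000)  start (4,5)  tX=0.8776 tY=1.2400  stride 1/|dx|=1.1547 1/|dy|=2.0000
    cross x-line → (3,5), t=0.8776
    cross y-line → (3,6), t=1.2400
    cross x-line → (2,6), t=2.0323
    cross x-line → (1,6), t=3.1870
    cross y-line → (1,7), t=3.2400 (wall)
  → r_4 = 3.2400

ranges = [3.9029, 2.5865, 1.8706, 3.2400]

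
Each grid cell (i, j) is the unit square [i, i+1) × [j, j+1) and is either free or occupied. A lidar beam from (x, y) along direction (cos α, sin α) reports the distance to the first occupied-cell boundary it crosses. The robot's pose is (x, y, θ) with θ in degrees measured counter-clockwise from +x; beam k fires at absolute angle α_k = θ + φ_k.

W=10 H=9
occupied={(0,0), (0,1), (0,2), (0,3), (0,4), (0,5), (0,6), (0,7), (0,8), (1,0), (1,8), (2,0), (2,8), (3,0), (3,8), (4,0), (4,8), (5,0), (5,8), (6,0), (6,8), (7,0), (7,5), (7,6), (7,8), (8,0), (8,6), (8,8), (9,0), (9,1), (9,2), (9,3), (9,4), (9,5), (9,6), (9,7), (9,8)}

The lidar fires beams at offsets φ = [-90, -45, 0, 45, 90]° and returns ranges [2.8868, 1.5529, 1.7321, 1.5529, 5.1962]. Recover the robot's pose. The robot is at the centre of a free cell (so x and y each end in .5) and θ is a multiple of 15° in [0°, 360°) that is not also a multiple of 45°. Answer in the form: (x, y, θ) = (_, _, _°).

(x, y, θ) = (7.5, 3.5, 30°)

Candidates: 53 free-cell centres × 16 headings = 848 poses. Raycast each; keep the one whose scan matches to 4 dp.
  (4.5, 4.5, 30°): beam 1 = 4.0415 ≠ 2.8868 ✗
  (3.5, 7.5, 285°): beam 1 = 2.5882 ≠ 2.8868 ✗
  (3.5, 1.5, 60°): beam 1 = 1.0000 ≠ 2.8868 ✗
  (1.5, 2.5, 165°): beam 1 = 5.6940 ≠ 2.8868 ✗
  …
  (7.5, 3.5, 30°): r_1=2.8868, r_2=1.5529, r_3=1.7321, r_4=1.5529, r_5=5.1962 — all match ✓
Only this pose fits every beam.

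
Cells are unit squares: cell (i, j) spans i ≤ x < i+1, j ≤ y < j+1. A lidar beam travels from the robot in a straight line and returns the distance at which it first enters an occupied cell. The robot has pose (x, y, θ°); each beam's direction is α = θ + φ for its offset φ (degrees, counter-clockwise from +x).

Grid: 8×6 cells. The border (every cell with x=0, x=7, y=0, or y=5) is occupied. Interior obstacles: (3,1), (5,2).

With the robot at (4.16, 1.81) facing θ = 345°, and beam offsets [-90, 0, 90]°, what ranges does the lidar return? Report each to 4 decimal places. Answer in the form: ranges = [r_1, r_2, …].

beam 1: φ=-90°, α=255°
  cosα=-0.2588 sinα=-0.9659 | (4,1) | tMaxX 0.6182 tMaxY 0.8386 | tΔX 3.8637 tΔY 1.0353
    t=0.6182 [x] (3,1) — stop
  → r_1 = 0.6182
beam 2: φ=0°, α=345°
  cosα=0.9659 sinα=-0.2588 | (4,1) | tMaxX 0.8696 tMaxY 3.1296 | tΔX 1.0353 tΔY 3.8637
    t=0.8696 [x] (5,1)
    t=1.9049 [x] (6,1)
    t=2.9402 [x] (7,1) — stop
  → r_2 = 2.9402
beam 3: φ=90°, α=75°
  cosα=0.2588 sinα=0.9659 | (4,1) | tMaxX 3.2455 tMaxY 0.1967 | tΔX 3.8637 tΔY 1.0353
    t=0.1967 [y] (4,2)
    t=1.2320 [y] (4,3)
    t=2.2673 [y] (4,4)
    t=3.2455 [x] (5,4)
    t=3.3025 [y] (5,5) — stop
  → r_3 = 3.3025

ranges = [0.6182, 2.9402, 3.3025]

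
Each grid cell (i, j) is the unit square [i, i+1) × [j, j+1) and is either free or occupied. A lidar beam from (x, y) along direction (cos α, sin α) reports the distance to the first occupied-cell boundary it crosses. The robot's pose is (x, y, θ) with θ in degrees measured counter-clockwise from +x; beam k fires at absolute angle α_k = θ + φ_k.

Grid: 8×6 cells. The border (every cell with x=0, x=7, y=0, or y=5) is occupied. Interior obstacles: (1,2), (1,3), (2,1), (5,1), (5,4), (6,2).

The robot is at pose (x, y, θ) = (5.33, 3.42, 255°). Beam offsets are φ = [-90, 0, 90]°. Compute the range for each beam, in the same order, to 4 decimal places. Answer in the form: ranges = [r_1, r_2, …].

beam 1: φ=-90°, α=165°
  d=(-0.9659,0.2588)  start (5,3)  tX=0.3416 tY=2.2409  stride 1/|dx|=1.0353 1/|dy|=3.8637
    cross x-line → (4,3), t=0.3416
    cross x-line → (3,3), t=1.3769
    cross y-line → (3,4), t=2.2409
    cross x-line → (2,4), t=2.4122
    cross x-line → (1,4), t=3.4475
    cross x-line → (0,4), t=4.4827 (wall)
  → r_1 = 4.4827
beam 2: φ=0°, α=255°
  d=(-0.2588,-0.9659)  start (5,3)  tX=1.2750 tY=0.4348  stride 1/|dx|=3.8637 1/|dy|=1.0353
    cross y-line → (5,2), t=0.4348
    cross x-line → (4,2), t=1.2750
    cross y-line → (4,1), t=1.4701
    cross y-line → (4,0), t=2.5054 (wall)
  → r_2 = 2.5054
beam 3: φ=90°, α=345°
  d=(0.9659,-0.2588)  start (5,3)  tX=0.6936 tY=1.6228  stride 1/|dx|=1.0353 1/|dy|=3.8637
    cross x-line → (6,3), t=0.6936
    cross y-line → (6,2), t=1.6228 (wall)
  → r_3 = 1.6228

ranges = [4.4827, 2.5054, 1.6228]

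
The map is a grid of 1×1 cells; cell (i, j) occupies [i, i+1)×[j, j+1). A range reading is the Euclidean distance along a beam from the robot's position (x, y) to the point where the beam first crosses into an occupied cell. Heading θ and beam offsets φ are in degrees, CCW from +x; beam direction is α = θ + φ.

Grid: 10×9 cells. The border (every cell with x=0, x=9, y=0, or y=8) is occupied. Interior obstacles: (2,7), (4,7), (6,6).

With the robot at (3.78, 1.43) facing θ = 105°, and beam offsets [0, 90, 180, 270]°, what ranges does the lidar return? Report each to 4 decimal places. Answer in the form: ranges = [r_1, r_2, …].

ranges = [5.7665, 1.6614, 0.4452, 5.4041]

beam 1: φ=0°, α=105°
  d=(-0.2588,0.9659)  start (3,1)  tX=3.0137 tY=0.5901  stride 1/|dx|=3.8637 1/|dy|=1.0353
    cross y-line → (3,2), t=0.5901
    cross y-line → (3,3), t=1.6254
    cross y-line → (3,4), t=2.6607
    cross x-line → (2,4), t=3.0137
    cross y-line → (2,5), t=3.6959
    cross y-line → (2,6), t=4.7312
    cross y-line → (2,7), t=5.7665 (wall)
  → r_1 = 5.7665
beam 2: φ=90°, α=195°
  d=(-0.9659,-0.2588)  start (3,1)  tX=0.8075 tY=1.6614  stride 1/|dx|=1.0353 1/|dy|=3.8637
    cross x-line → (2,1), t=0.8075
    cross y-line → (2,0), t=1.6614 (wall)
  → r_2 = 1.6614
beam 3: φ=180°, α=285°
  d=(0.2588,-0.9659)  start (3,1)  tX=0.8500 tY=0.4452  stride 1/|dx|=3.8637 1/|dy|=1.0353
    cross y-line → (3,0), t=0.4452 (wall)
  → r_3 = 0.4452
beam 4: φ=270°, α=15°
  d=(0.9659,0.2588)  start (3,1)  tX=0.2278 tY=2.2023  stride 1/|dx|=1.0353 1/|dy|=3.8637
    cross x-line → (4,1), t=0.2278
    cross x-line → (5,1), t=1.2630
    cross y-line → (5,2), t=2.2023
    cross x-line → (6,2), t=2.2983
    cross x-line → (7,2), t=3.3336
    cross x-line → (8,2), t=4.3689
    cross x-line → (9,2), t=5.4041 (wall)
  → r_4 = 5.4041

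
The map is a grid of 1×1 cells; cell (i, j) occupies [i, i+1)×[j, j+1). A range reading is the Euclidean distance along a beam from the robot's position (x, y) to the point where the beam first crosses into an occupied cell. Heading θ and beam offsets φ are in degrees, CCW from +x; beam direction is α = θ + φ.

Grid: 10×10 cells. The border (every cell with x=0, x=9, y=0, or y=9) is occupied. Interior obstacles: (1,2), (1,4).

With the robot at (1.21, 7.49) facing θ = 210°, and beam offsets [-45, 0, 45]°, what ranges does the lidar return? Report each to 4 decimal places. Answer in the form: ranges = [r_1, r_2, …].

ranges = [0.2174, 0.2425, 0.8114]

beam 1: φ=-45°, α=165°
  dir = (cos 165°, sin 165°) = (-0.9659, 0.2588); from cell (1,7)
  next x-line at t=0.2174, next y-line at t=1.9705; Δt_x=1.0353, Δt_y=3.8637
    x: enter (0,7) at t=0.2174 ← occupied
  → r_1 = 0.2174
beam 2: φ=0°, α=210°
  dir = (cos 210°, sin 210°) = (-0.8660, -0.5000); from cell (1,7)
  next x-line at t=0.2425, next y-line at t=0.9800; Δt_x=1.1547, Δt_y=2.0000
    x: enter (0,7) at t=0.2425 ← occupied
  → r_2 = 0.2425
beam 3: φ=45°, α=255°
  dir = (cos 255°, sin 255°) = (-0.2588, -0.9659); from cell (1,7)
  next x-line at t=0.8114, next y-line at t=0.5073; Δt_x=3.8637, Δt_y=1.0353
    y: enter (1,6) at t=0.5073
    x: enter (0,6) at t=0.8114 ← occupied
  → r_3 = 0.8114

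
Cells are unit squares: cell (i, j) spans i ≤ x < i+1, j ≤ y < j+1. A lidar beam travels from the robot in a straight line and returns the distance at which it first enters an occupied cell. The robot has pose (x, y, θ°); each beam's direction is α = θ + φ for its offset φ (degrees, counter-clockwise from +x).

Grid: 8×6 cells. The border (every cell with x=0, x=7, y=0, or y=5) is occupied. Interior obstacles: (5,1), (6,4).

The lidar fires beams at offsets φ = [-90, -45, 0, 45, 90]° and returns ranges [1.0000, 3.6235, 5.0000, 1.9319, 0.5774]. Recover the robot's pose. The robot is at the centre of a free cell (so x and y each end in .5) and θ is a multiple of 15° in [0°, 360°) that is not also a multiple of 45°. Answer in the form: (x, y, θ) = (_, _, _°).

Candidates: 22 free-cell centres × 16 headings = 352 poses. Raycast each; keep the one whose scan matches to 4 dp.
  (2.5, 4.5, 150°): beam 1 = 0.5774 ≠ 1.0000 ✗
  (1.5, 1.5, 75°): beam 1 = 1.9319 ≠ 1.0000 ✗
  (4.5, 2.5, 210°): beam 1 = 2.8868 ≠ 1.0000 ✗
  …
  (1.5, 4.5, 330°): r_1=1.0000, r_2=3.6235, r_3=5.0000, r_4=1.9319, r_5=0.5774 — all match ✓
No second candidate reproduces the full scan.

(x, y, θ) = (1.5, 4.5, 330°)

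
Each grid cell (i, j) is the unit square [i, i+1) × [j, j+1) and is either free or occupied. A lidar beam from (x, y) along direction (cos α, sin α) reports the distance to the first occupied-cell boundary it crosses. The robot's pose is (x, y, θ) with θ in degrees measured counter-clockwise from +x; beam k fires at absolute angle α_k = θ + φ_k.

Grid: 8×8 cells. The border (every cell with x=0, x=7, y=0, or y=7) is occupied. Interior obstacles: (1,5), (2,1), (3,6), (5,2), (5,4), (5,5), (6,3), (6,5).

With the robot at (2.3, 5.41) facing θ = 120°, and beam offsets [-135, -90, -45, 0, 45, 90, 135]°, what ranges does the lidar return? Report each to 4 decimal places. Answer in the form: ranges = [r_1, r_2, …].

ranges = [2.7952, 1.1800, 1.6461, 0.6000, 0.3106, 0.3464, 4.5656]

beam 1: φ=-135°, α=345°
  dir = (cos 345°, sin 345°) = (0.9659, -0.2588); from cell (2,5)
  next x-line at t=0.7247, next y-line at t=1.5841; Δt_x=1.0353, Δt_y=3.8637
    x: enter (3,5) at t=0.7247
    y: enter (3,4) at t=1.5841
    x: enter (4,4) at t=1.7600
    x: enter (5,4) at t=2.7952 ← occupied
  → r_1 = 2.7952
beam 2: φ=-90°, α=30°
  dir = (cos 30°, sin 30°) = (0.8660, 0.5000); from cell (2,5)
  next x-line at t=0.8083, next y-line at t=1.1800; Δt_x=1.1547, Δt_y=2.0000
    x: enter (3,5) at t=0.8083
    y: enter (3,6) at t=1.1800 ← occupied
  → r_2 = 1.1800
beam 3: φ=-45°, α=75°
  dir = (cos 75°, sin 75°) = (0.2588, 0.9659); from cell (2,5)
  next x-line at t=2.7046, next y-line at t=0.6108; Δt_x=3.8637, Δt_y=1.0353
    y: enter (2,6) at t=0.6108
    y: enter (2,7) at t=1.6461 ← occupied
  → r_3 = 1.6461
beam 4: φ=0°, α=120°
  dir = (cos 120°, sin 120°) = (-0.5000, 0.8660); from cell (2,5)
  next x-line at t=0.6000, next y-line at t=0.6813; Δt_x=2.0000, Δt_y=1.1547
    x: enter (1,5) at t=0.6000 ← occupied
  → r_4 = 0.6000
beam 5: φ=45°, α=165°
  dir = (cos 165°, sin 165°) = (-0.9659, 0.2588); from cell (2,5)
  next x-line at t=0.3106, next y-line at t=2.2796; Δt_x=1.0353, Δt_y=3.8637
    x: enter (1,5) at t=0.3106 ← occupied
  → r_5 = 0.3106
beam 6: φ=90°, α=210°
  dir = (cos 210°, sin 210°) = (-0.8660, -0.5000); from cell (2,5)
  next x-line at t=0.3464, next y-line at t=0.8200; Δt_x=1.1547, Δt_y=2.0000
    x: enter (1,5) at t=0.3464 ← occupied
  → r_6 = 0.3464
beam 7: φ=135°, α=255°
  dir = (cos 255°, sin 255°) = (-0.2588, -0.9659); from cell (2,5)
  next x-line at t=1.1591, next y-line at t=0.4245; Δt_x=3.8637, Δt_y=1.0353
    y: enter (2,4) at t=0.4245
    x: enter (1,4) at t=1.1591
    y: enter (1,3) at t=1.4597
    y: enter (1,2) at t=2.4950
    y: enter (1,1) at t=3.5303
    y: enter (1,0) at t=4.5656 ← occupied
  → r_7 = 4.5656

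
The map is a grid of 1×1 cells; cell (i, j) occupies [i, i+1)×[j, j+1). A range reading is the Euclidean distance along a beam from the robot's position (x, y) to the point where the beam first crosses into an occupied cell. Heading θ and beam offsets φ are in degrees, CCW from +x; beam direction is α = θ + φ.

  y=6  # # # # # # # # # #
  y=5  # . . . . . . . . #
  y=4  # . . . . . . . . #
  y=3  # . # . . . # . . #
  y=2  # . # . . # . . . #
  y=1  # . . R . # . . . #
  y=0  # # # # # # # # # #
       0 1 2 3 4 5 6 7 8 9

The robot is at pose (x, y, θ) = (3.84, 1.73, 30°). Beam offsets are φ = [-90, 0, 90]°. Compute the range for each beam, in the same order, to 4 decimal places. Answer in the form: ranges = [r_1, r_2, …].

beam 1: φ=-90°, α=300°
  d=(0.5000,-0.8660)  start (3,1)  tX=0.3200 tY=0.8429  stride 1/|dx|=2.0000 1/|dy|=1.1547
    cross x-line → (4,1), t=0.3200
    cross y-line → (4,0), t=0.8429 (wall)
  → r_1 = 0.8429
beam 2: φ=0°, α=30°
  d=(0.8660,0.5000)  start (3,1)  tX=0.1848 tY=0.5400  stride 1/|dx|=1.1547 1/|dy|=2.0000
    cross x-line → (4,1), t=0.1848
    cross y-line → (4,2), t=0.5400
    cross x-line → (5,2), t=1.3395 (wall)
  → r_2 = 1.3395
beam 3: φ=90°, α=120°
  d=(-0.5000,0.8660)  start (3,1)  tX=1.6800 tY=0.3118  stride 1/|dx|=2.0000 1/|dy|=1.1547
    cross y-line → (3,2), t=0.3118
    cross y-line → (3,3), t=1.4665
    cross x-line → (2,3), t=1.6800 (wall)
  → r_3 = 1.6800

ranges = [0.8429, 1.3395, 1.6800]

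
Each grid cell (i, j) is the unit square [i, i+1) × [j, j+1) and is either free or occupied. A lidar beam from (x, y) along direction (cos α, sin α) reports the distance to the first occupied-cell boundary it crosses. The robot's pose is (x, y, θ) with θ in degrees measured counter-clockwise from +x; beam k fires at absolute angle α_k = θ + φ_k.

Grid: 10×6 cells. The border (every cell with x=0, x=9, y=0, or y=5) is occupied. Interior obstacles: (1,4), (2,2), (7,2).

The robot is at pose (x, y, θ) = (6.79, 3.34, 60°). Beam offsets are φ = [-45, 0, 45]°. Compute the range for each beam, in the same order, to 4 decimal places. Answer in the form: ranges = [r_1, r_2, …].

ranges = [2.2880, 1.9168, 1.7186]

beam 1: φ=-45°, α=15°
  d=(0.9659,0.2588)  start (6,3)  tX=0.2174 tY=2.5500  stride 1/|dx|=1.0353 1/|dy|=3.8637
    cross x-line → (7,3), t=0.2174
    cross x-line → (8,3), t=1.2527
    cross x-line → (9,3), t=2.2880 (wall)
  → r_1 = 2.2880
beam 2: φ=0°, α=60°
  d=(0.5000,0.8660)  start (6,3)  tX=0.4200 tY=0.7621  stride 1/|dx|=2.0000 1/|dy|=1.1547
    cross x-line → (7,3), t=0.4200
    cross y-line → (7,4), t=0.7621
    cross y-line → (7,5), t=1.9168 (wall)
  → r_2 = 1.9168
beam 3: φ=45°, α=105°
  d=(-0.2588,0.9659)  start (6,3)  tX=3.0523 tY=0.6833  stride 1/|dx|=3.8637 1/|dy|=1.0353
    cross y-line → (6,4), t=0.6833
    cross y-line → (6,5), t=1.7186 (wall)
  → r_3 = 1.7186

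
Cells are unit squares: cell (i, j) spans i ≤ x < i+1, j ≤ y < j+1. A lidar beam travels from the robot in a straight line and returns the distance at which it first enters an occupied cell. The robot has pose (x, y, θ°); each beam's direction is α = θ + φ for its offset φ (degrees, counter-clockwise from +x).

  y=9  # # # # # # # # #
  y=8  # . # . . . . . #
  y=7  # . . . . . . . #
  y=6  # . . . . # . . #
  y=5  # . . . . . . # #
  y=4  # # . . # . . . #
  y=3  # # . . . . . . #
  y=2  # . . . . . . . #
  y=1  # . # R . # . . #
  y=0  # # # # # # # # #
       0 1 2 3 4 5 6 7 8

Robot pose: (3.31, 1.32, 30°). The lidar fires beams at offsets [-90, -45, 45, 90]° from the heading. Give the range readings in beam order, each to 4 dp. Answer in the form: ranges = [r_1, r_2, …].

beam 1: φ=-90°, α=300°
  d=(0.5000,-0.8660)  start (3,1)  tX=1.3800 tY=0.3695  stride 1/|dx|=2.0000 1/|dy|=1.1547
    cross y-line → (3,0), t=0.3695 (wall)
  → r_1 = 0.3695
beam 2: φ=-45°, α=345°
  d=(0.9659,-0.2588)  start (3,1)  tX=0.7143 tY=1.2364  stride 1/|dx|=1.0353 1/|dy|=3.8637
    cross x-line → (4,1), t=0.7143
    cross y-line → (4,0), t=1.2364 (wall)
  → r_2 = 1.2364
beam 3: φ=45°, α=75°
  d=(0.2588,0.9659)  start (3,1)  tX=2.6660 tY=0.7040  stride 1/|dx|=3.8637 1/|dy|=1.0353
    cross y-line → (3,2), t=0.7040
    cross y-line → (3,3), t=1.7393
    cross x-line → (4,3), t=2.6660
    cross y-line → (4,4), t=2.7745 (wall)
  → r_3 = 2.7745
beam 4: φ=90°, α=120°
  d=(-0.5000,0.8660)  start (3,1)  tX=0.6200 tY=0.7852  stride 1/|dx|=2.0000 1/|dy|=1.1547
    cross x-line → (2,1), t=0.6200 (wall)
  → r_4 = 0.6200

ranges = [0.3695, 1.2364, 2.7745, 0.6200]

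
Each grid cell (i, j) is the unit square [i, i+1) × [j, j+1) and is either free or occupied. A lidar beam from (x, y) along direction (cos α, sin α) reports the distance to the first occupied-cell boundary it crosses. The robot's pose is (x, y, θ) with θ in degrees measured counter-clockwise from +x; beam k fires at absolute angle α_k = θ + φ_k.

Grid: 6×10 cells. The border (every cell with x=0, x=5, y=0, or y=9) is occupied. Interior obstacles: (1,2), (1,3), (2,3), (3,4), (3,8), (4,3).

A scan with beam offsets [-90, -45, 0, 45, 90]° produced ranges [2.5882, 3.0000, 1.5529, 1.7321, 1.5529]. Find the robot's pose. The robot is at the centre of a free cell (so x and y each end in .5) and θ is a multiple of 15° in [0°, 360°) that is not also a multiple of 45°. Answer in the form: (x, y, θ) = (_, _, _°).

(x, y, θ) = (2.5, 5.5, 165°)

Enumerate (i+0.5, j+0.5, θ) over the 26 free cells and 16 admissible headings. For each, cast all 5 beams and compare to the given ranges.
  (3.5, 7.5, 105°): beam 1 = 1.5529 ≠ 2.5882 ✗
  (1.5, 8.5, 105°): beam 1 = 1.5529 ≠ 2.5882 ✗
  (1.5, 1.5, 75°): beam 1 = 1.9319 ≠ 2.5882 ✗
  (1.5, 1.5, 345°): beam 1 = 0.5176 ≠ 2.5882 ✗
  …
  (2.5, 5.5, 165°): r_1=2.5882, r_2=3.0000, r_3=1.5529, r_4=1.7321, r_5=1.5529 — all match ✓
No second candidate reproduces the full scan.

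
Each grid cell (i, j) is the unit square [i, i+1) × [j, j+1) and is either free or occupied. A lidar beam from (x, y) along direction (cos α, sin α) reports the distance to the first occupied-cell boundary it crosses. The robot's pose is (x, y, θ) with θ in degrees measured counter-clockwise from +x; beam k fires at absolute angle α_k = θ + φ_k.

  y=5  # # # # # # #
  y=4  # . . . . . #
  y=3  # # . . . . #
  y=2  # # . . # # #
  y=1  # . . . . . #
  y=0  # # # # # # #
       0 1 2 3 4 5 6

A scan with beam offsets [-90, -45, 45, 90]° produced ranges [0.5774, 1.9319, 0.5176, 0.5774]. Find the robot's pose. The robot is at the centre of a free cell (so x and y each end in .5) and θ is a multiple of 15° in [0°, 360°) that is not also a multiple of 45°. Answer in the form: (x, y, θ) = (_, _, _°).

The pose lattice has 16·16 = 256 candidates. Test each by forward raycasting.
  (2.5, 2.5, 240°): beam 2 = 0.5176 ≠ 1.9319 ✗
  (2.5, 4.5, 240°): beam 1 = 1.0000 ≠ 0.5774 ✗
  (5.5, 1.5, 105°): beam 1 = 0.5176 ≠ 0.5774 ✗
  …
  (1.5, 1.5, 30°): r_1=0.5774, r_2=1.9319, r_3=0.5176, r_4=0.5774 — all match ✓
Only this pose fits every beam.

(x, y, θ) = (1.5, 1.5, 30°)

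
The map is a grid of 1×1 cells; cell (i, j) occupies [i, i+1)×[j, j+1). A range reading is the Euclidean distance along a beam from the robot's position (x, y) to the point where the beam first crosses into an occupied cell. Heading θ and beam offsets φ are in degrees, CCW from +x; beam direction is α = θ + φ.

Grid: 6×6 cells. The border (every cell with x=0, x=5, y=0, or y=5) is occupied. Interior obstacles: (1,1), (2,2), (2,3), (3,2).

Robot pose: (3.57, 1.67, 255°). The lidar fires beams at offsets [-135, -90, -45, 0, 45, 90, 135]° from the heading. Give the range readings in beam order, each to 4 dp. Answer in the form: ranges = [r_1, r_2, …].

ranges = [0.3811, 1.2750, 1.3400, 0.6936, 0.7736, 1.4804, 1.6512]

beam 1: φ=-135°, α=120°
  direction (-0.5000, 0.8660); cell (3,1); t to first gridline: x 1.1400, y 0.3811 (then +2.0000 / +1.1547)
    (3,2) via y @ 0.3811  # hit
  → r_1 = 0.3811
beam 2: φ=-90°, α=165°
  direction (-0.9659, 0.2588); cell (3,1); t to first gridline: x 0.5901, y 1.2750 (then +1.0353 / +3.8637)
    (2,1) via x @ 0.5901
    (2,2) via y @ 1.2750  # hit
  → r_2 = 1.2750
beam 3: φ=-45°, α=210°
  direction (-0.8660, -0.5000); cell (3,1); t to first gridline: x 0.6582, y 1.3400 (then +1.1547 / +2.0000)
    (2,1) via x @ 0.6582
    (2,0) via y @ 1.3400  # hit
  → r_3 = 1.3400
beam 4: φ=0°, α=255°
  direction (-0.2588, -0.9659); cell (3,1); t to first gridline: x 2.2023, y 0.6936 (then +3.8637 / +1.0353)
    (3,0) via y @ 0.6936  # hit
  → r_4 = 0.6936
beam 5: φ=45°, α=300°
  direction (0.5000, -0.8660); cell (3,1); t to first gridline: x 0.8600, y 0.7736 (then +2.0000 / +1.1547)
    (3,0) via y @ 0.7736  # hit
  → r_5 = 0.7736
beam 6: φ=90°, α=345°
  direction (0.9659, -0.2588); cell (3,1); t to first gridline: x 0.4452, y 2.5887 (then +1.0353 / +3.8637)
    (4,1) via x @ 0.4452
    (5,1) via x @ 1.4804  # hit
  → r_6 = 1.4804
beam 7: φ=135°, α=30°
  direction (0.8660, 0.5000); cell (3,1); t to first gridline: x 0.4965, y 0.6600 (then +1.1547 / +2.0000)
    (4,1) via x @ 0.4965
    (4,2) via y @ 0.6600
    (5,2) via x @ 1.6512  # hit
  → r_7 = 1.6512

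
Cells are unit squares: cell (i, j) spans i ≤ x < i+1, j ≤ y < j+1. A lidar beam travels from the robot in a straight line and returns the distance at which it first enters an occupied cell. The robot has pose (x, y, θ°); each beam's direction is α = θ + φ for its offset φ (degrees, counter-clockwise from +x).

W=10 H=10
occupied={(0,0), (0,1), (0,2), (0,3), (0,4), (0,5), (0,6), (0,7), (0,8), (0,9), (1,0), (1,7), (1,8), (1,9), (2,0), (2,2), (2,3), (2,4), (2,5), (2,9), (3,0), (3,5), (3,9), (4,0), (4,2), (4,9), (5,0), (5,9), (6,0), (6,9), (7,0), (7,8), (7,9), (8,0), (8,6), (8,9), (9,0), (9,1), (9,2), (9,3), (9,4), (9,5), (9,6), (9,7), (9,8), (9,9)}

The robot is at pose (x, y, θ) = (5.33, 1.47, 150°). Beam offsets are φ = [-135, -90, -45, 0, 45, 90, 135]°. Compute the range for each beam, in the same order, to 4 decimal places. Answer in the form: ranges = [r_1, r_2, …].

beam 1: φ=-135°, α=15°
  d=(0.9659,0.2588)  start (5,1)  tX=0.6936 tY=2.0478  stride 1/|dx|=1.0353 1/|dy|=3.8637
    cross x-line → (6,1), t=0.6936
    cross x-line → (7,1), t=1.7289
    cross y-line → (7,2), t=2.0478
    cross x-line → (8,2), t=2.7642
    cross x-line → (9,2), t=3.7995 (wall)
  → r_1 = 3.7995
beam 2: φ=-90°, α=60°
  d=(0.5000,0.8660)  start (5,1)  tX=1.3400 tY=0.6120  stride 1/|dx|=2.0000 1/|dy|=1.1547
    cross y-line → (5,2), t=0.6120
    cross x-line → (6,2), t=1.3400
    cross y-line → (6,3), t=1.7667
    cross y-line → (6,4), t=2.9214
    cross x-line → (7,4), t=3.3400
    cross y-line → (7,5), t=4.0761
    cross y-line → (7,6), t=5.2308
    cross x-line → (8,6), t=5.3400 (wall)
  → r_2 = 5.3400
beam 3: φ=-45°, α=105°
  d=(-0.2588,0.9659)  start (5,1)  tX=1.2750 tY=0.5487  stride 1/|dx|=3.8637 1/|dy|=1.0353
    cross y-line → (5,2), t=0.5487
    cross x-line → (4,2), t=1.2750 (wall)
  → r_3 = 1.2750
beam 4: φ=0°, α=150°
  d=(-0.8660,0.5000)  start (5,1)  tX=0.3811 tY=1.0600  stride 1/|dx|=1.1547 1/|dy|=2.0000
    cross x-line → (4,1), t=0.3811
    cross y-line → (4,2), t=1.0600 (wall)
  → r_4 = 1.0600
beam 5: φ=45°, α=195°
  d=(-0.9659,-0.2588)  start (5,1)  tX=0.3416 tY=1.8159  stride 1/|dx|=1.0353 1/|dy|=3.8637
    cross x-line → (4,1), t=0.3416
    cross x-line → (3,1), t=1.3769
    cross y-line → (3,0), t=1.8159 (wall)
  → r_5 = 1.8159
beam 6: φ=90°, α=240°
  d=(-0.5000,-0.8660)  start (5,1)  tX=0.6600 tY=0.5427  stride 1/|dx|=2.0000 1/|dy|=1.1547
    cross y-line → (5,0), t=0.5427 (wall)
  → r_6 = 0.5427
beam 7: φ=135°, α=285°
  d=(0.2588,-0.9659)  start (5,1)  tX=2.5887 tY=0.4866  stride 1/|dx|=3.8637 1/|dy|=1.0353
    cross y-line → (5,0), t=0.4866 (wall)
  → r_7 = 0.4866

ranges = [3.7995, 5.3400, 1.2750, 1.0600, 1.8159, 0.5427, 0.4866]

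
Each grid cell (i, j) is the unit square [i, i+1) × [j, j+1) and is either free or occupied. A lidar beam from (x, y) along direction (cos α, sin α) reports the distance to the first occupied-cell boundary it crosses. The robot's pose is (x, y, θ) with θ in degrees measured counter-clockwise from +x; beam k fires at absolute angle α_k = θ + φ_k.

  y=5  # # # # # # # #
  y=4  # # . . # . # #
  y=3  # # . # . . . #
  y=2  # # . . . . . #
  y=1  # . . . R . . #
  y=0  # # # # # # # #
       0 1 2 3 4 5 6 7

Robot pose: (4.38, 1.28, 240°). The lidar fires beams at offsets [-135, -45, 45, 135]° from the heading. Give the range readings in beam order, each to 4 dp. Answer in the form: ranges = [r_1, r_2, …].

ranges = [1.7807, 1.0818, 0.2899, 2.7124]

beam 1: φ=-135°, α=105°
  dir = (cos 105°, sin 105°) = (-0.2588, 0.9659); from cell (4,1)
  next x-line at t=1.4682, next y-line at t=0.7454; Δt_x=3.8637, Δt_y=1.0353
    y: enter (4,2) at t=0.7454
    x: enter (3,2) at t=1.4682
    y: enter (3,3) at t=1.7807 ← occupied
  → r_1 = 1.7807
beam 2: φ=-45°, α=195°
  dir = (cos 195°, sin 195°) = (-0.9659, -0.2588); from cell (4,1)
  next x-line at t=0.3934, next y-line at t=1.0818; Δt_x=1.0353, Δt_y=3.8637
    x: enter (3,1) at t=0.3934
    y: enter (3,0) at t=1.0818 ← occupied
  → r_2 = 1.0818
beam 3: φ=45°, α=285°
  dir = (cos 285°, sin 285°) = (0.2588, -0.9659); from cell (4,1)
  next x-line at t=2.3955, next y-line at t=0.2899; Δt_x=3.8637, Δt_y=1.0353
    y: enter (4,0) at t=0.2899 ← occupied
  → r_3 = 0.2899
beam 4: φ=135°, α=15°
  dir = (cos 15°, sin 15°) = (0.9659, 0.2588); from cell (4,1)
  next x-line at t=0.6419, next y-line at t=2.7819; Δt_x=1.0353, Δt_y=3.8637
    x: enter (5,1) at t=0.6419
    x: enter (6,1) at t=1.6771
    x: enter (7,1) at t=2.7124 ← occupied
  → r_4 = 2.7124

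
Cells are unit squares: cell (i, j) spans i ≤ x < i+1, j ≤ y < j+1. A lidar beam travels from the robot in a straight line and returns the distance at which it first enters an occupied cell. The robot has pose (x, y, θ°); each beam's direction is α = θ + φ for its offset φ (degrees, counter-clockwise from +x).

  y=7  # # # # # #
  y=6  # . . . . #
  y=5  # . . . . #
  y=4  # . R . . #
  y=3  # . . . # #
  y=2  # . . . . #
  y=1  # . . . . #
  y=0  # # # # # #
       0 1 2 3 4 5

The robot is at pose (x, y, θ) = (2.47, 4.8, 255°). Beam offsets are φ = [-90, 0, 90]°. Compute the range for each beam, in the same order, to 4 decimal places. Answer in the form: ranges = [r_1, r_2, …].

ranges = [1.5219, 3.9340, 2.6192]

beam 1: φ=-90°, α=165°
  direction (-0.9659, 0.2588); cell (2,4); t to first gridline: x 0.4866, y 0.7727 (then +1.0353 / +3.8637)
    (1,4) via x @ 0.4866
    (1,5) via y @ 0.7727
    (0,5) via x @ 1.5219  # hit
  → r_1 = 1.5219
beam 2: φ=0°, α=255°
  direction (-0.2588, -0.9659); cell (2,4); t to first gridline: x 1.8159, y 0.8282 (then +3.8637 / +1.0353)
    (2,3) via y @ 0.8282
    (1,3) via x @ 1.8159
    (1,2) via y @ 1.8635
    (1,1) via y @ 2.8988
    (1,0) via y @ 3.9340  # hit
  → r_2 = 3.9340
beam 3: φ=90°, α=345°
  direction (0.9659, -0.2588); cell (2,4); t to first gridline: x 0.5487, y 3.0910 (then +1.0353 / +3.8637)
    (3,4) via x @ 0.5487
    (4,4) via x @ 1.5840
    (5,4) via x @ 2.6192  # hit
  → r_3 = 2.6192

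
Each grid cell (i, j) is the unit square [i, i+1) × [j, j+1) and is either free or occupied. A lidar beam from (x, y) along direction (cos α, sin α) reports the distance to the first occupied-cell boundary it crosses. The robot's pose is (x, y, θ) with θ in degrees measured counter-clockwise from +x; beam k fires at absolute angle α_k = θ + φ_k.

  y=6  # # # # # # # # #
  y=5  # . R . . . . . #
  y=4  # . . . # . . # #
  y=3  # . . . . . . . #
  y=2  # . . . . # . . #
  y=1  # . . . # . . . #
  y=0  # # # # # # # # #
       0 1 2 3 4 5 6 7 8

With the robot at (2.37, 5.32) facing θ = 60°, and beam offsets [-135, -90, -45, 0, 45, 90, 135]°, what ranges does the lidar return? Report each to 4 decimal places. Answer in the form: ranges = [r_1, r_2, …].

ranges = [4.4724, 1.8822, 2.6273, 0.7852, 0.7040, 1.3600, 1.4183]

beam 1: φ=-135°, α=285°
  direction (0.2588, -0.9659); cell (2,5); t to first gridline: x 2.4341, y 0.3313 (then +3.8637 / +1.0353)
    (2,4) via y @ 0.3313
    (2,3) via y @ 1.3666
    (2,2) via y @ 2.4018
    (3,2) via x @ 2.4341
    (3,1) via y @ 3.4371
    (3,0) via y @ 4.4724  # hit
  → r_1 = 4.4724
beam 2: φ=-90°, α=330°
  direction (0.8660, -0.5000); cell (2,5); t to first gridline: x 0.7275, y 0.6400 (then +1.1547 / +2.0000)
    (2,4) via y @ 0.6400
    (3,4) via x @ 0.7275
    (4,4) via x @ 1.8822  # hit
  → r_2 = 1.8822
beam 3: φ=-45°, α=15°
  direction (0.9659, 0.2588); cell (2,5); t to first gridline: x 0.6522, y 2.6273 (then +1.0353 / +3.8637)
    (3,5) via x @ 0.6522
    (4,5) via x @ 1.6875
    (4,6) via y @ 2.6273  # hit
  → r_3 = 2.6273
beam 4: φ=0°, α=60°
  direction (0.5000, 0.8660); cell (2,5); t to first gridline: x 1.2600, y 0.7852 (then +2.0000 / +1.1547)
    (2,6) via y @ 0.7852  # hit
  → r_4 = 0.7852
beam 5: φ=45°, α=105°
  direction (-0.2588, 0.9659); cell (2,5); t to first gridline: x 1.4296, y 0.7040 (then +3.8637 / +1.0353)
    (2,6) via y @ 0.7040  # hit
  → r_5 = 0.7040
beam 6: φ=90°, α=150°
  direction (-0.8660, 0.5000); cell (2,5); t to first gridline: x 0.4272, y 1.3600 (then +1.1547 / +2.0000)
    (1,5) via x @ 0.4272
    (1,6) via y @ 1.3600  # hit
  → r_6 = 1.3600
beam 7: φ=135°, α=195°
  direction (-0.9659, -0.2588); cell (2,5); t to first gridline: x 0.3831, y 1.2364 (then +1.0353 / +3.8637)
    (1,5) via x @ 0.3831
    (1,4) via y @ 1.2364
    (0,4) via x @ 1.4183  # hit
  → r_7 = 1.4183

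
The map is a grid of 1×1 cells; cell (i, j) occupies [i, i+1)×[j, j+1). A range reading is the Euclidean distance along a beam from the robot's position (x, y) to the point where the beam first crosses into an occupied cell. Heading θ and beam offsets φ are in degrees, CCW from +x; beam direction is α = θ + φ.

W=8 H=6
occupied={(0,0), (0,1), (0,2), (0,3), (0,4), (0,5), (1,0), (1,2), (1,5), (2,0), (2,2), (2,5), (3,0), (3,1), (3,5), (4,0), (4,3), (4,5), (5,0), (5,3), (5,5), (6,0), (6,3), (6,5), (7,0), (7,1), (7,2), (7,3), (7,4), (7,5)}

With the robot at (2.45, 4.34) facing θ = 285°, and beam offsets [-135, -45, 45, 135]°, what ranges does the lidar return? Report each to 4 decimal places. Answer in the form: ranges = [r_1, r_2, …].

ranges = [1.3200, 1.5473, 1.7898, 0.7621]

beam 1: φ=-135°, α=150°
  cosα=-0.8660 sinα=0.5000 | (2,4) | tMaxX 0.5196 tMaxY 1.3200 | tΔX 1.1547 tΔY 2.0000
    t=0.5196 [x] (1,4)
    t=1.3200 [y] (1,5) — stop
  → r_1 = 1.3200
beam 2: φ=-45°, α=240°
  cosα=-0.5000 sinα=-0.8660 | (2,4) | tMaxX 0.9000 tMaxY 0.3926 | tΔX 2.0000 tΔY 1.1547
    t=0.3926 [y] (2,3)
    t=0.9000 [x] (1,3)
    t=1.5473 [y] (1,2) — stop
  → r_2 = 1.5473
beam 3: φ=45°, α=330°
  cosα=0.8660 sinα=-0.5000 | (2,4) | tMaxX 0.6351 tMaxY 0.6800 | tΔX 1.1547 tΔY 2.0000
    t=0.6351 [x] (3,4)
    t=0.6800 [y] (3,3)
    t=1.7898 [x] (4,3) — stop
  → r_3 = 1.7898
beam 4: φ=135°, α=60°
  cosα=0.5000 sinα=0.8660 | (2,4) | tMaxX 1.1000 tMaxY 0.7621 | tΔX 2.0000 tΔY 1.1547
    t=0.7621 [y] (2,5) — stop
  → r_4 = 0.7621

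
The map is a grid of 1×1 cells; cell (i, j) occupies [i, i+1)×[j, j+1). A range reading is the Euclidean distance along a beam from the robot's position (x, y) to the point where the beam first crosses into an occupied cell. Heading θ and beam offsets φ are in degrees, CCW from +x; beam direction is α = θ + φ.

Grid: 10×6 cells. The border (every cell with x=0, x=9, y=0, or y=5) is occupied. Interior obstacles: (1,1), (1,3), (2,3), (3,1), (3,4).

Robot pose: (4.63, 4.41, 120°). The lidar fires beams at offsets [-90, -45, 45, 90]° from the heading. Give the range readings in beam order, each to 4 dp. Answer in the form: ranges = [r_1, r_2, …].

ranges = [1.1800, 0.6108, 0.6522, 0.7275]

beam 1: φ=-90°, α=30°
  dir = (cos 30°, sin 30°) = (0.8660, 0.5000); from cell (4,4)
  next x-line at t=0.4272, next y-line at t=1.1800; Δt_x=1.1547, Δt_y=2.0000
    x: enter (5,4) at t=0.4272
    y: enter (5,5) at t=1.1800 ← occupied
  → r_1 = 1.1800
beam 2: φ=-45°, α=75°
  dir = (cos 75°, sin 75°) = (0.2588, 0.9659); from cell (4,4)
  next x-line at t=1.4296, next y-line at t=0.6108; Δt_x=3.8637, Δt_y=1.0353
    y: enter (4,5) at t=0.6108 ← occupied
  → r_2 = 0.6108
beam 3: φ=45°, α=165°
  dir = (cos 165°, sin 165°) = (-0.9659, 0.2588); from cell (4,4)
  next x-line at t=0.6522, next y-line at t=2.2796; Δt_x=1.0353, Δt_y=3.8637
    x: enter (3,4) at t=0.6522 ← occupied
  → r_3 = 0.6522
beam 4: φ=90°, α=210°
  dir = (cos 210°, sin 210°) = (-0.8660, -0.5000); from cell (4,4)
  next x-line at t=0.7275, next y-line at t=0.8200; Δt_x=1.1547, Δt_y=2.0000
    x: enter (3,4) at t=0.7275 ← occupied
  → r_4 = 0.7275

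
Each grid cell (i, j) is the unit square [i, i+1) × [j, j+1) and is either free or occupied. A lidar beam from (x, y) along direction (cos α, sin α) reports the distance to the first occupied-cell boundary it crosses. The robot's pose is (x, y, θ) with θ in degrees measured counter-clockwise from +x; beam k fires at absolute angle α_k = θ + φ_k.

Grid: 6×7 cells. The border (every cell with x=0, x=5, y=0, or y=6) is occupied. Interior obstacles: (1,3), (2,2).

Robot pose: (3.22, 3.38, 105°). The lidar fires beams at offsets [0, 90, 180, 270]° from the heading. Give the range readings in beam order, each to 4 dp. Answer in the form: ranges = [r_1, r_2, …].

beam 1: φ=0°, α=105°
  cosα=-0.2588 sinα=0.9659 | (3,3) | tMaxX 0.8500 tMaxY 0.6419 | tΔX 3.8637 tΔY 1.0353
    t=0.6419 [y] (3,4)
    t=0.8500 [x] (2,4)
    t=1.6771 [y] (2,5)
    t=2.7124 [y] (2,6) — stop
  → r_1 = 2.7124
beam 2: φ=90°, α=195°
  cosα=-0.9659 sinα=-0.2588 | (3,3) | tMaxX 0.2278 tMaxY 1.4682 | tΔX 1.0353 tΔY 3.8637
    t=0.2278 [x] (2,3)
    t=1.2630 [x] (1,3) — stop
  → r_2 = 1.2630
beam 3: φ=180°, α=285°
  cosα=0.2588 sinα=-0.9659 | (3,3) | tMaxX 3.0137 tMaxY 0.3934 | tΔX 3.8637 tΔY 1.0353
    t=0.3934 [y] (3,2)
    t=1.4287 [y] (3,1)
    t=2.4640 [y] (3,0) — stop
  → r_3 = 2.4640
beam 4: φ=270°, α=15°
  cosα=0.9659 sinα=0.2588 | (3,3) | tMaxX 0.8075 tMaxY 2.3955 | tΔX 1.0353 tΔY 3.8637
    t=0.8075 [x] (4,3)
    t=1.8428 [x] (5,3) — stop
  → r_4 = 1.8428

ranges = [2.7124, 1.2630, 2.4640, 1.8428]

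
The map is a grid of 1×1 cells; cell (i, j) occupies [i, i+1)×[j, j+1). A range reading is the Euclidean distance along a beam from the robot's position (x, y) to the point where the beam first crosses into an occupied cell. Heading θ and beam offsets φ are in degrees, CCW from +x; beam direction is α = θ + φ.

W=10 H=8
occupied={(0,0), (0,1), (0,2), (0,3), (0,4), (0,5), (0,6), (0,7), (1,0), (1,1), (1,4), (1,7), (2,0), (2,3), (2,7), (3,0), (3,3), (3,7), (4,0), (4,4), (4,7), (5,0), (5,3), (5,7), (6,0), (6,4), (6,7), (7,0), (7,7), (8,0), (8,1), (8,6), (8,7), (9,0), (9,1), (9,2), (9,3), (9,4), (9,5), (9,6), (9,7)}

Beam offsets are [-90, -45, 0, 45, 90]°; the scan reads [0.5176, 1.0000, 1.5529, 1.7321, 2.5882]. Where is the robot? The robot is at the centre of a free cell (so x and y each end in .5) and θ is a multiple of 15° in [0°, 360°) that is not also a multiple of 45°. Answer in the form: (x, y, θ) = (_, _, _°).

(x, y, θ) = (2.5, 6.5, 195°)

Candidates: 39 free-cell centres × 16 headings = 624 poses. Raycast each; keep the one whose scan matches to 4 dp.
  (8.5, 2.5, 240°): beam 1 = 2.8868 ≠ 0.5176 ✗
  (2.5, 4.5, 345°): beam 2 = 0.5774 ≠ 1.0000 ✗
  (5.5, 4.5, 210°): beam 1 = 2.8868 ≠ 0.5176 ✗
  (8.5, 5.5, 330°): beam 1 = 5.1962 ≠ 0.5176 ✗
  …
  (2.5, 6.5, 195°): r_1=0.5176, r_2=1.0000, r_3=1.5529, r_4=1.7321, r_5=2.5882 — all match ✓
No second candidate reproduces the full scan.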